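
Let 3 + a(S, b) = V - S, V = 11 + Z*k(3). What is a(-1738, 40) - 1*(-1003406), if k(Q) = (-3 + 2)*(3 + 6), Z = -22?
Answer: 1005350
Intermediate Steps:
k(Q) = -9 (k(Q) = -1*9 = -9)
V = 209 (V = 11 - 22*(-9) = 11 + 198 = 209)
a(S, b) = 206 - S (a(S, b) = -3 + (209 - S) = 206 - S)
a(-1738, 40) - 1*(-1003406) = (206 - 1*(-1738)) - 1*(-1003406) = (206 + 1738) + 1003406 = 1944 + 1003406 = 1005350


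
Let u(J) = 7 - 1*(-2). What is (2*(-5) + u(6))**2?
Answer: 1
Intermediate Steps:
u(J) = 9 (u(J) = 7 + 2 = 9)
(2*(-5) + u(6))**2 = (2*(-5) + 9)**2 = (-10 + 9)**2 = (-1)**2 = 1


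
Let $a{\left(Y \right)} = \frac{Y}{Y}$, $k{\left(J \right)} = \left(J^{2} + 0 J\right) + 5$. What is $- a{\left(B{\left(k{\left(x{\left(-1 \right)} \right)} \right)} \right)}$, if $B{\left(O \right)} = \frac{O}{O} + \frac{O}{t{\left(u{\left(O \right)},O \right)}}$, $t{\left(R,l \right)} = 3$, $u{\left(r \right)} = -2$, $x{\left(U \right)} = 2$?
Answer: $-1$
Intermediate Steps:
$k{\left(J \right)} = 5 + J^{2}$ ($k{\left(J \right)} = \left(J^{2} + 0\right) + 5 = J^{2} + 5 = 5 + J^{2}$)
$B{\left(O \right)} = 1 + \frac{O}{3}$ ($B{\left(O \right)} = \frac{O}{O} + \frac{O}{3} = 1 + O \frac{1}{3} = 1 + \frac{O}{3}$)
$a{\left(Y \right)} = 1$
$- a{\left(B{\left(k{\left(x{\left(-1 \right)} \right)} \right)} \right)} = \left(-1\right) 1 = -1$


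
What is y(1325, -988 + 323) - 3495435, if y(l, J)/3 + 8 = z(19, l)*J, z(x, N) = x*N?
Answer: -53719584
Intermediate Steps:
z(x, N) = N*x
y(l, J) = -24 + 57*J*l (y(l, J) = -24 + 3*((l*19)*J) = -24 + 3*((19*l)*J) = -24 + 3*(19*J*l) = -24 + 57*J*l)
y(1325, -988 + 323) - 3495435 = (-24 + 57*(-988 + 323)*1325) - 3495435 = (-24 + 57*(-665)*1325) - 3495435 = (-24 - 50224125) - 3495435 = -50224149 - 3495435 = -53719584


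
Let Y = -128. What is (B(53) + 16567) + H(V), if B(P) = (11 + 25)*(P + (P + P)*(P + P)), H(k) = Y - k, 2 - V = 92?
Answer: 422933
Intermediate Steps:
V = -90 (V = 2 - 1*92 = 2 - 92 = -90)
H(k) = -128 - k
B(P) = 36*P + 144*P**2 (B(P) = 36*(P + (2*P)*(2*P)) = 36*(P + 4*P**2) = 36*P + 144*P**2)
(B(53) + 16567) + H(V) = (36*53*(1 + 4*53) + 16567) + (-128 - 1*(-90)) = (36*53*(1 + 212) + 16567) + (-128 + 90) = (36*53*213 + 16567) - 38 = (406404 + 16567) - 38 = 422971 - 38 = 422933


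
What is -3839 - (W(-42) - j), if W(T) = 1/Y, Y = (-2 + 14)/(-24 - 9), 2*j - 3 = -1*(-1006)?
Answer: -13327/4 ≈ -3331.8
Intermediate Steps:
j = 1009/2 (j = 3/2 + (-1*(-1006))/2 = 3/2 + (½)*1006 = 3/2 + 503 = 1009/2 ≈ 504.50)
Y = -4/11 (Y = 12/(-33) = 12*(-1/33) = -4/11 ≈ -0.36364)
W(T) = -11/4 (W(T) = 1/(-4/11) = -11/4)
-3839 - (W(-42) - j) = -3839 - (-11/4 - 1*1009/2) = -3839 - (-11/4 - 1009/2) = -3839 - 1*(-2029/4) = -3839 + 2029/4 = -13327/4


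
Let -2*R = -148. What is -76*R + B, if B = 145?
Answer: -5479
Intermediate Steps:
R = 74 (R = -½*(-148) = 74)
-76*R + B = -76*74 + 145 = -5624 + 145 = -5479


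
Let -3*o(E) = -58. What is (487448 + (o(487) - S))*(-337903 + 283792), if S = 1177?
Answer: -26313656227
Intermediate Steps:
o(E) = 58/3 (o(E) = -1/3*(-58) = 58/3)
(487448 + (o(487) - S))*(-337903 + 283792) = (487448 + (58/3 - 1*1177))*(-337903 + 283792) = (487448 + (58/3 - 1177))*(-54111) = (487448 - 3473/3)*(-54111) = (1458871/3)*(-54111) = -26313656227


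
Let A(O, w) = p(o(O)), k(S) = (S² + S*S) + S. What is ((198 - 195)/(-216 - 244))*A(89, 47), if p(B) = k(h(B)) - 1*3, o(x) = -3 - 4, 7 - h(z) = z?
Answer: -1209/460 ≈ -2.6283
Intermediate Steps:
h(z) = 7 - z
k(S) = S + 2*S² (k(S) = (S² + S²) + S = 2*S² + S = S + 2*S²)
o(x) = -7
p(B) = -3 + (7 - B)*(15 - 2*B) (p(B) = (7 - B)*(1 + 2*(7 - B)) - 1*3 = (7 - B)*(1 + (14 - 2*B)) - 3 = (7 - B)*(15 - 2*B) - 3 = -3 + (7 - B)*(15 - 2*B))
A(O, w) = 403 (A(O, w) = -3 + (-15 + 2*(-7))*(-7 - 7) = -3 + (-15 - 14)*(-14) = -3 - 29*(-14) = -3 + 406 = 403)
((198 - 195)/(-216 - 244))*A(89, 47) = ((198 - 195)/(-216 - 244))*403 = (3/(-460))*403 = (3*(-1/460))*403 = -3/460*403 = -1209/460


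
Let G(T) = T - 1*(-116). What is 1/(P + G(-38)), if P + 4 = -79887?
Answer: -1/79813 ≈ -1.2529e-5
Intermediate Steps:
G(T) = 116 + T (G(T) = T + 116 = 116 + T)
P = -79891 (P = -4 - 79887 = -79891)
1/(P + G(-38)) = 1/(-79891 + (116 - 38)) = 1/(-79891 + 78) = 1/(-79813) = -1/79813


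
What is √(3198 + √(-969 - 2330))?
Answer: √(3198 + I*√3299) ≈ 56.553 + 0.5078*I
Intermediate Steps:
√(3198 + √(-969 - 2330)) = √(3198 + √(-3299)) = √(3198 + I*√3299)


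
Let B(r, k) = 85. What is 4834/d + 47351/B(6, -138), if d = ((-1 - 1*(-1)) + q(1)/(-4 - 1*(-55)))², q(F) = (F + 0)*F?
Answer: 1068772241/85 ≈ 1.2574e+7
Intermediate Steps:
q(F) = F² (q(F) = F*F = F²)
d = 1/2601 (d = ((-1 - 1*(-1)) + 1²/(-4 - 1*(-55)))² = ((-1 + 1) + 1/(-4 + 55))² = (0 + 1/51)² = (1/51)² = 1/2601 ≈ 0.00038447)
4834/d + 47351/B(6, -138) = 4834/(1/2601) + 47351/85 = 4834*2601 + 47351*(1/85) = 12573234 + 47351/85 = 1068772241/85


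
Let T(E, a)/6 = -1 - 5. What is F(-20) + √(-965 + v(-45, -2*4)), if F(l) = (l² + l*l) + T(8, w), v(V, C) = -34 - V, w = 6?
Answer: 764 + 3*I*√106 ≈ 764.0 + 30.887*I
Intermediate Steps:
T(E, a) = -36 (T(E, a) = 6*(-1 - 5) = 6*(-6) = -36)
F(l) = -36 + 2*l² (F(l) = (l² + l*l) - 36 = (l² + l²) - 36 = 2*l² - 36 = -36 + 2*l²)
F(-20) + √(-965 + v(-45, -2*4)) = (-36 + 2*(-20)²) + √(-965 + (-34 - 1*(-45))) = (-36 + 2*400) + √(-965 + (-34 + 45)) = (-36 + 800) + √(-965 + 11) = 764 + √(-954) = 764 + 3*I*√106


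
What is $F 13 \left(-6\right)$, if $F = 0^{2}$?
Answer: $0$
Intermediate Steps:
$F = 0$
$F 13 \left(-6\right) = 0 \cdot 13 \left(-6\right) = 0 \left(-6\right) = 0$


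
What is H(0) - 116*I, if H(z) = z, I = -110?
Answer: 12760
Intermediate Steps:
H(0) - 116*I = 0 - 116*(-110) = 0 + 12760 = 12760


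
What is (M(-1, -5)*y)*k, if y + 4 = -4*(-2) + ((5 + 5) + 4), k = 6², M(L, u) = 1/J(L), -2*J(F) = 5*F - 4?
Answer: 144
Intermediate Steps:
J(F) = 2 - 5*F/2 (J(F) = -(5*F - 4)/2 = -(-4 + 5*F)/2 = 2 - 5*F/2)
M(L, u) = 1/(2 - 5*L/2)
k = 36
y = 18 (y = -4 + (-4*(-2) + ((5 + 5) + 4)) = -4 + (8 + (10 + 4)) = -4 + (8 + 14) = -4 + 22 = 18)
(M(-1, -5)*y)*k = (-2/(-4 + 5*(-1))*18)*36 = (-2/(-4 - 5)*18)*36 = (-2/(-9)*18)*36 = (-2*(-⅑)*18)*36 = ((2/9)*18)*36 = 4*36 = 144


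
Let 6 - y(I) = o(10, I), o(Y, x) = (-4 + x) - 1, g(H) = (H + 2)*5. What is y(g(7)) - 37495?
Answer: -37529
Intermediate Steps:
g(H) = 10 + 5*H (g(H) = (2 + H)*5 = 10 + 5*H)
o(Y, x) = -5 + x
y(I) = 11 - I (y(I) = 6 - (-5 + I) = 6 + (5 - I) = 11 - I)
y(g(7)) - 37495 = (11 - (10 + 5*7)) - 37495 = (11 - (10 + 35)) - 37495 = (11 - 1*45) - 37495 = (11 - 45) - 37495 = -34 - 37495 = -37529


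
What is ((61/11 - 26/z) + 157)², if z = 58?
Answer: 2673820681/101761 ≈ 26276.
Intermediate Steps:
((61/11 - 26/z) + 157)² = ((61/11 - 26/58) + 157)² = ((61*(1/11) - 26*1/58) + 157)² = ((61/11 - 13/29) + 157)² = (1626/319 + 157)² = (51709/319)² = 2673820681/101761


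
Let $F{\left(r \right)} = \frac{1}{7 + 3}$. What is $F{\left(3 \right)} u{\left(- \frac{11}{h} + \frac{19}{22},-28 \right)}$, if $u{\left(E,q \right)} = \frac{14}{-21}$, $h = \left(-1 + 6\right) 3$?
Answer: $- \frac{1}{15} \approx -0.066667$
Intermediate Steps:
$h = 15$ ($h = 5 \cdot 3 = 15$)
$u{\left(E,q \right)} = - \frac{2}{3}$ ($u{\left(E,q \right)} = 14 \left(- \frac{1}{21}\right) = - \frac{2}{3}$)
$F{\left(r \right)} = \frac{1}{10}$
$F{\left(3 \right)} u{\left(- \frac{11}{h} + \frac{19}{22},-28 \right)} = \frac{1}{10} \left(- \frac{2}{3}\right) = - \frac{1}{15}$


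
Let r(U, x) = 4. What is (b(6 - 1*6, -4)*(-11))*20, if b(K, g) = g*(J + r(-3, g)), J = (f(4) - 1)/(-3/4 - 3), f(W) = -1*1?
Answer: 11968/3 ≈ 3989.3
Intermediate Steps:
f(W) = -1
J = 8/15 (J = (-1 - 1)/(-3/4 - 3) = -2/(-3*¼ - 3) = -2/(-¾ - 3) = -2/(-15/4) = -2*(-4/15) = 8/15 ≈ 0.53333)
b(K, g) = 68*g/15 (b(K, g) = g*(8/15 + 4) = g*(68/15) = 68*g/15)
(b(6 - 1*6, -4)*(-11))*20 = (((68/15)*(-4))*(-11))*20 = -272/15*(-11)*20 = (2992/15)*20 = 11968/3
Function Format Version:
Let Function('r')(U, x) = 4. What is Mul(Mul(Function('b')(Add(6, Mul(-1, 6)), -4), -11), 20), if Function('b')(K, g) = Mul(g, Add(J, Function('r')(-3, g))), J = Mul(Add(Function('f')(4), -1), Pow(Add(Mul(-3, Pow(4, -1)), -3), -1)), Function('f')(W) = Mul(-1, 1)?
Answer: Rational(11968, 3) ≈ 3989.3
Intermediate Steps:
Function('f')(W) = -1
J = Rational(8, 15) (J = Mul(Add(-1, -1), Pow(Add(Mul(-3, Pow(4, -1)), -3), -1)) = Mul(-2, Pow(Add(Mul(-3, Rational(1, 4)), -3), -1)) = Mul(-2, Pow(Add(Rational(-3, 4), -3), -1)) = Mul(-2, Pow(Rational(-15, 4), -1)) = Mul(-2, Rational(-4, 15)) = Rational(8, 15) ≈ 0.53333)
Function('b')(K, g) = Mul(Rational(68, 15), g) (Function('b')(K, g) = Mul(g, Add(Rational(8, 15), 4)) = Mul(g, Rational(68, 15)) = Mul(Rational(68, 15), g))
Mul(Mul(Function('b')(Add(6, Mul(-1, 6)), -4), -11), 20) = Mul(Mul(Mul(Rational(68, 15), -4), -11), 20) = Mul(Mul(Rational(-272, 15), -11), 20) = Mul(Rational(2992, 15), 20) = Rational(11968, 3)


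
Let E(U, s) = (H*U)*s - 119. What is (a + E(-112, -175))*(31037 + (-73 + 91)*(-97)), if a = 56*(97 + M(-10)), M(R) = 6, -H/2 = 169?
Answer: -193881551941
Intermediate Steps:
H = -338 (H = -2*169 = -338)
a = 5768 (a = 56*(97 + 6) = 56*103 = 5768)
E(U, s) = -119 - 338*U*s (E(U, s) = (-338*U)*s - 119 = -338*U*s - 119 = -119 - 338*U*s)
(a + E(-112, -175))*(31037 + (-73 + 91)*(-97)) = (5768 + (-119 - 338*(-112)*(-175)))*(31037 + (-73 + 91)*(-97)) = (5768 + (-119 - 6624800))*(31037 + 18*(-97)) = (5768 - 6624919)*(31037 - 1746) = -6619151*29291 = -193881551941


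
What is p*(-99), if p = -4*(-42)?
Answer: -16632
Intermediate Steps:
p = 168
p*(-99) = 168*(-99) = -16632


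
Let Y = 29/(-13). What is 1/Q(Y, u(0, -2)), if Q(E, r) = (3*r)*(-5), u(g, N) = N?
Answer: 1/30 ≈ 0.033333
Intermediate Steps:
Y = -29/13 (Y = 29*(-1/13) = -29/13 ≈ -2.2308)
Q(E, r) = -15*r
1/Q(Y, u(0, -2)) = 1/(-15*(-2)) = 1/30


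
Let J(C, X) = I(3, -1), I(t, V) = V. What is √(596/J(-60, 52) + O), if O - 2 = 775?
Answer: √181 ≈ 13.454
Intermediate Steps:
O = 777 (O = 2 + 775 = 777)
J(C, X) = -1
√(596/J(-60, 52) + O) = √(596/(-1) + 777) = √(596*(-1) + 777) = √(-596 + 777) = √181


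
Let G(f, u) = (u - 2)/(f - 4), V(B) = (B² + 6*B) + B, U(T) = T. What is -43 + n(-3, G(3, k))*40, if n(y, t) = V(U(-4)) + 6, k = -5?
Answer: -283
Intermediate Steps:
V(B) = B² + 7*B
G(f, u) = (-2 + u)/(-4 + f)
n(y, t) = -6 (n(y, t) = -4*(7 - 4) + 6 = -4*3 + 6 = -12 + 6 = -6)
-43 + n(-3, G(3, k))*40 = -43 - 6*40 = -43 - 240 = -283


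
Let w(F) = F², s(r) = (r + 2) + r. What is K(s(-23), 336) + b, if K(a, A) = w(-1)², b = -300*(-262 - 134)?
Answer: 118801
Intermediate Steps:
s(r) = 2 + 2*r (s(r) = (2 + r) + r = 2 + 2*r)
b = 118800 (b = -300*(-396) = 118800)
K(a, A) = 1 (K(a, A) = ((-1)²)² = 1² = 1)
K(s(-23), 336) + b = 1 + 118800 = 118801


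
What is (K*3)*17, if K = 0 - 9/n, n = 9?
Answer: -51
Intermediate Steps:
K = -1 (K = 0 - 9/9 = 0 - 1*1 = 0 - 1 = -1)
(K*3)*17 = -1*3*17 = -3*17 = -51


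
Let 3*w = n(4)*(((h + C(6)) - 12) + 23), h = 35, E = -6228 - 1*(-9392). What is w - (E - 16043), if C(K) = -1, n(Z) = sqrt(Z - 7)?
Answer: 12879 + 15*I*sqrt(3) ≈ 12879.0 + 25.981*I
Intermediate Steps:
E = 3164 (E = -6228 + 9392 = 3164)
n(Z) = sqrt(-7 + Z)
w = 15*I*sqrt(3) (w = (sqrt(-7 + 4)*(((35 - 1) - 12) + 23))/3 = (sqrt(-3)*((34 - 12) + 23))/3 = ((I*sqrt(3))*(22 + 23))/3 = ((I*sqrt(3))*45)/3 = (45*I*sqrt(3))/3 = 15*I*sqrt(3) ≈ 25.981*I)
w - (E - 16043) = 15*I*sqrt(3) - (3164 - 16043) = 15*I*sqrt(3) - 1*(-12879) = 15*I*sqrt(3) + 12879 = 12879 + 15*I*sqrt(3)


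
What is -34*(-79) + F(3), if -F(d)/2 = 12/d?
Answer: 2678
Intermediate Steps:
F(d) = -24/d
-34*(-79) + F(3) = -34*(-79) - 24/3 = 2686 - 24*1/3 = 2686 - 8 = 2678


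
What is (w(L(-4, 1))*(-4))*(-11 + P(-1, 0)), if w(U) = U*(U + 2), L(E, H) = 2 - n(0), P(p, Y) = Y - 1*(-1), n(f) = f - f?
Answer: 320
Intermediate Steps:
n(f) = 0
P(p, Y) = 1 + Y (P(p, Y) = Y + 1 = 1 + Y)
L(E, H) = 2 (L(E, H) = 2 - 1*0 = 2 + 0 = 2)
w(U) = U*(2 + U)
(w(L(-4, 1))*(-4))*(-11 + P(-1, 0)) = ((2*(2 + 2))*(-4))*(-11 + (1 + 0)) = ((2*4)*(-4))*(-11 + 1) = (8*(-4))*(-10) = -32*(-10) = 320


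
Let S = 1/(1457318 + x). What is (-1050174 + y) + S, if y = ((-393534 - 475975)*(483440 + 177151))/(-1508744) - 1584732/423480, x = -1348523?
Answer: -387799793106879057187/579263482480920 ≈ -6.6947e+5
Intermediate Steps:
S = 1/108795 (S = 1/(1457318 - 1348523) = 1/108795 ≈ 9.1916e-6)
y = 10135008747585563/26621787880 (y = -869509*660591*(-1/1508744) - 1584732*1/423480 = -574389819819*(-1/1508744) - 132061/35290 = 574389819819/1508744 - 132061/35290 = 10135008747585563/26621787880 ≈ 3.8070e+5)
(-1050174 + y) + S = (-1050174 + 10135008747585563/26621787880) + 1/108795 = -17822500717505557/26621787880 + 1/108795 = -387799793106879057187/579263482480920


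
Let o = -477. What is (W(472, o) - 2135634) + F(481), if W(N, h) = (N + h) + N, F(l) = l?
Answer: -2134686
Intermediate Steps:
W(N, h) = h + 2*N
(W(472, o) - 2135634) + F(481) = ((-477 + 2*472) - 2135634) + 481 = ((-477 + 944) - 2135634) + 481 = (467 - 2135634) + 481 = -2135167 + 481 = -2134686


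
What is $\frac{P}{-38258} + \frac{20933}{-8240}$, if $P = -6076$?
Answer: $- \frac{375394237}{157622960} \approx -2.3816$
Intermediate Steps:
$\frac{P}{-38258} + \frac{20933}{-8240} = - \frac{6076}{-38258} + \frac{20933}{-8240} = \left(-6076\right) \left(- \frac{1}{38258}\right) + 20933 \left(- \frac{1}{8240}\right) = \frac{3038}{19129} - \frac{20933}{8240} = - \frac{375394237}{157622960}$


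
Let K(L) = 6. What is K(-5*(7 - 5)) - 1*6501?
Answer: -6495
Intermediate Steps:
K(-5*(7 - 5)) - 1*6501 = 6 - 1*6501 = 6 - 6501 = -6495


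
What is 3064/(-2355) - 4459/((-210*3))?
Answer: 16325/2826 ≈ 5.7767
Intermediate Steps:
3064/(-2355) - 4459/((-210*3)) = 3064*(-1/2355) - 4459/(-630) = -3064/2355 - 4459*(-1/630) = -3064/2355 + 637/90 = 16325/2826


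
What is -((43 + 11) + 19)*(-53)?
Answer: 3869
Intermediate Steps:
-((43 + 11) + 19)*(-53) = -(54 + 19)*(-53) = -73*(-53) = -1*(-3869) = 3869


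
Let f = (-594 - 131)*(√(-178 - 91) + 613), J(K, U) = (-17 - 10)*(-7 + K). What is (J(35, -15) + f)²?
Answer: 198044729636 + 645512450*I*√269 ≈ 1.9804e+11 + 1.0587e+10*I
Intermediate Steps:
J(K, U) = 189 - 27*K (J(K, U) = -27*(-7 + K) = 189 - 27*K)
f = -444425 - 725*I*√269 (f = -725*(√(-269) + 613) = -725*(I*√269 + 613) = -725*(613 + I*√269) = -444425 - 725*I*√269 ≈ -4.4443e+5 - 11891.0*I)
(J(35, -15) + f)² = ((189 - 27*35) + (-444425 - 725*I*√269))² = ((189 - 945) + (-444425 - 725*I*√269))² = (-756 + (-444425 - 725*I*√269))² = (-445181 - 725*I*√269)²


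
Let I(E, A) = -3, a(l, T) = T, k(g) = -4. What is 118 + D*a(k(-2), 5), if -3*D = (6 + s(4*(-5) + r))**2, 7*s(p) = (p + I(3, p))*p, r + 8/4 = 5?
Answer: -712274/147 ≈ -4845.4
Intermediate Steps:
r = 3 (r = -2 + 5 = 3)
s(p) = p*(-3 + p)/7 (s(p) = ((p - 3)*p)/7 = ((-3 + p)*p)/7 = (p*(-3 + p))/7 = p*(-3 + p)/7)
D = -145924/147 (D = -(6 + (4*(-5) + 3)*(-3 + (4*(-5) + 3))/7)**2/3 = -(6 + (-20 + 3)*(-3 + (-20 + 3))/7)**2/3 = -(6 + (1/7)*(-17)*(-3 - 17))**2/3 = -(6 + (1/7)*(-17)*(-20))**2/3 = -(6 + 340/7)**2/3 = -(382/7)**2/3 = -1/3*145924/49 = -145924/147 ≈ -992.68)
118 + D*a(k(-2), 5) = 118 - 145924/147*5 = 118 - 729620/147 = -712274/147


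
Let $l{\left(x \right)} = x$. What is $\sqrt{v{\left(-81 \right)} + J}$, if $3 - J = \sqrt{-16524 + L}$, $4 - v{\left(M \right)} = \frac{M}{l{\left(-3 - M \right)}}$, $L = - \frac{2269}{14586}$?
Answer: $\frac{\sqrt{1710193914 - 14586 i \sqrt{3515537163138}}}{14586} \approx 8.2715 - 7.7704 i$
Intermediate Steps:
$L = - \frac{2269}{14586}$ ($L = \left(-2269\right) \frac{1}{14586} = - \frac{2269}{14586} \approx -0.15556$)
$v{\left(M \right)} = 4 - \frac{M}{-3 - M}$
$J = 3 - \frac{i \sqrt{3515537163138}}{14586}$ ($J = 3 - \sqrt{-16524 - \frac{2269}{14586}} = 3 - \sqrt{- \frac{241021333}{14586}} = 3 - \frac{i \sqrt{3515537163138}}{14586} \approx 3.0 - 128.55 i$)
$\sqrt{v{\left(-81 \right)} + J} = \sqrt{\frac{12 + 5 \left(-81\right)}{3 - 81} + \left(3 - \frac{i \sqrt{3515537163138}}{14586}\right)} = \sqrt{\frac{12 - 405}{-78} + \left(3 - \frac{i \sqrt{3515537163138}}{14586}\right)} = \sqrt{\left(- \frac{1}{78}\right) \left(-393\right) + \left(3 - \frac{i \sqrt{3515537163138}}{14586}\right)} = \sqrt{\frac{131}{26} + \left(3 - \frac{i \sqrt{3515537163138}}{14586}\right)} = \sqrt{\frac{209}{26} - \frac{i \sqrt{3515537163138}}{14586}}$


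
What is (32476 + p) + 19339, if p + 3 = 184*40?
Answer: 59172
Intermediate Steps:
p = 7357 (p = -3 + 184*40 = -3 + 7360 = 7357)
(32476 + p) + 19339 = (32476 + 7357) + 19339 = 39833 + 19339 = 59172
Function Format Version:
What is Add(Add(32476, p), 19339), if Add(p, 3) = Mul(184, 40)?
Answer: 59172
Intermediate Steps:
p = 7357 (p = Add(-3, Mul(184, 40)) = Add(-3, 7360) = 7357)
Add(Add(32476, p), 19339) = Add(Add(32476, 7357), 19339) = Add(39833, 19339) = 59172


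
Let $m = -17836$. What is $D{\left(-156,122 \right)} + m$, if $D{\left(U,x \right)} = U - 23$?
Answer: $-18015$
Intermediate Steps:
$D{\left(U,x \right)} = -23 + U$
$D{\left(-156,122 \right)} + m = \left(-23 - 156\right) - 17836 = -179 - 17836 = -18015$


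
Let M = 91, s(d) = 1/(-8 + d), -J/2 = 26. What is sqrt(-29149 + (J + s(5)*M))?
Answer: I*sqrt(263082)/3 ≈ 170.97*I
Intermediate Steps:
J = -52 (J = -2*26 = -52)
sqrt(-29149 + (J + s(5)*M)) = sqrt(-29149 + (-52 + 91/(-8 + 5))) = sqrt(-29149 + (-52 + 91/(-3))) = sqrt(-29149 + (-52 - 1/3*91)) = sqrt(-29149 + (-52 - 91/3)) = sqrt(-29149 - 247/3) = sqrt(-87694/3) = I*sqrt(263082)/3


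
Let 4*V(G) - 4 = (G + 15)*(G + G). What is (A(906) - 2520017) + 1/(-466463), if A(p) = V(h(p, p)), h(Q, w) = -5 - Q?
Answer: -985117612145/466463 ≈ -2.1119e+6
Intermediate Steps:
V(G) = 1 + G*(15 + G)/2 (V(G) = 1 + ((G + 15)*(G + G))/4 = 1 + ((15 + G)*(2*G))/4 = 1 + (2*G*(15 + G))/4 = 1 + G*(15 + G)/2)
A(p) = -73/2 + (-5 - p)²/2 - 15*p/2 (A(p) = 1 + (-5 - p)²/2 + 15*(-5 - p)/2 = 1 + (-5 - p)²/2 + (-75/2 - 15*p/2) = -73/2 + (-5 - p)²/2 - 15*p/2)
(A(906) - 2520017) + 1/(-466463) = ((-24 + (½)*906² - 5/2*906) - 2520017) + 1/(-466463) = ((-24 + (½)*820836 - 2265) - 2520017) - 1/466463 = ((-24 + 410418 - 2265) - 2520017) - 1/466463 = (408129 - 2520017) - 1/466463 = -2111888 - 1/466463 = -985117612145/466463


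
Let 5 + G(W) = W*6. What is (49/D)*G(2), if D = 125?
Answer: 343/125 ≈ 2.7440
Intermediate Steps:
G(W) = -5 + 6*W (G(W) = -5 + W*6 = -5 + 6*W)
(49/D)*G(2) = (49/125)*(-5 + 6*2) = (49*(1/125))*(-5 + 12) = (49/125)*7 = 343/125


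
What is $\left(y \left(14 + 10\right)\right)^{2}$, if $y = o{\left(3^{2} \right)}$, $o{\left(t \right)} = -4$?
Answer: $9216$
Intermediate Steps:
$y = -4$
$\left(y \left(14 + 10\right)\right)^{2} = \left(- 4 \left(14 + 10\right)\right)^{2} = \left(\left(-4\right) 24\right)^{2} = \left(-96\right)^{2} = 9216$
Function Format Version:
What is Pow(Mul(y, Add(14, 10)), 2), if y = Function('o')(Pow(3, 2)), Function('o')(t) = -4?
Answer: 9216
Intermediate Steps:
y = -4
Pow(Mul(y, Add(14, 10)), 2) = Pow(Mul(-4, Add(14, 10)), 2) = Pow(Mul(-4, 24), 2) = Pow(-96, 2) = 9216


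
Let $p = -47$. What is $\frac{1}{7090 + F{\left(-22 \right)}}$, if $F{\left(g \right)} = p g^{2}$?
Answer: $- \frac{1}{15658} \approx -6.3865 \cdot 10^{-5}$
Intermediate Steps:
$F{\left(g \right)} = - 47 g^{2}$
$\frac{1}{7090 + F{\left(-22 \right)}} = \frac{1}{7090 - 47 \left(-22\right)^{2}} = \frac{1}{7090 - 22748} = \frac{1}{-15658} = - \frac{1}{15658}$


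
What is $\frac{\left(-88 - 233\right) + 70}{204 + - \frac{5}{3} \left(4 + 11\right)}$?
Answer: $- \frac{251}{179} \approx -1.4022$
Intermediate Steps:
$\frac{\left(-88 - 233\right) + 70}{204 + - \frac{5}{3} \left(4 + 11\right)} = \frac{-321 + 70}{204 + \left(-5\right) \frac{1}{3} \cdot 15} = - \frac{251}{204 - 25} = - \frac{251}{179}$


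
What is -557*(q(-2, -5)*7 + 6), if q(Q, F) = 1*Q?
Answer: 4456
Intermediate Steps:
q(Q, F) = Q
-557*(q(-2, -5)*7 + 6) = -557*(-2*7 + 6) = -557*(-14 + 6) = -557*(-8) = 4456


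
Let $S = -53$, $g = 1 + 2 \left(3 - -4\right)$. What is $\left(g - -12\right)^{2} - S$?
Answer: $782$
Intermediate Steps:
$g = 15$ ($g = 1 + 2 \left(3 + 4\right) = 1 + 2 \cdot 7 = 1 + 14 = 15$)
$\left(g - -12\right)^{2} - S = \left(15 - -12\right)^{2} - -53 = \left(15 + 12\right)^{2} + 53 = 27^{2} + 53 = 729 + 53 = 782$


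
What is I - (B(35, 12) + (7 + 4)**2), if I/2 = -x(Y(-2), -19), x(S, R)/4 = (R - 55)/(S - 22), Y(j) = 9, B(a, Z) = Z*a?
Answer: -7625/13 ≈ -586.54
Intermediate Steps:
x(S, R) = 4*(-55 + R)/(-22 + S) (x(S, R) = 4*((R - 55)/(S - 22)) = 4*((-55 + R)/(-22 + S)) = 4*(-55 + R)/(-22 + S))
I = -592/13 (I = 2*(-4*(-55 - 19)/(-22 + 9)) = 2*(-4*(-74)/(-13)) = 2*(-4*(-1)*(-74)/13) = 2*(-1*296/13) = 2*(-296/13) = -592/13 ≈ -45.538)
I - (B(35, 12) + (7 + 4)**2) = -592/13 - (12*35 + (7 + 4)**2) = -592/13 - (420 + 11**2) = -592/13 - (420 + 121) = -592/13 - 1*541 = -592/13 - 541 = -7625/13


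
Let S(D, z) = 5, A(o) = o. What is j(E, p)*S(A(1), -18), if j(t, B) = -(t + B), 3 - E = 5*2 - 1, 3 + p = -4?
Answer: 65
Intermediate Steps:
p = -7 (p = -3 - 4 = -7)
E = -6 (E = 3 - (5*2 - 1) = 3 - (10 - 1) = 3 - 1*9 = 3 - 9 = -6)
j(t, B) = -B - t (j(t, B) = -(B + t) = -B - t)
j(E, p)*S(A(1), -18) = (-1*(-7) - 1*(-6))*5 = (7 + 6)*5 = 13*5 = 65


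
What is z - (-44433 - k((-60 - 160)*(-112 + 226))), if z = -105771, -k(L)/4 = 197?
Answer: -62126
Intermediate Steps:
k(L) = -788 (k(L) = -4*197 = -788)
z - (-44433 - k((-60 - 160)*(-112 + 226))) = -105771 - (-44433 - 1*(-788)) = -105771 - (-44433 + 788) = -105771 - 1*(-43645) = -105771 + 43645 = -62126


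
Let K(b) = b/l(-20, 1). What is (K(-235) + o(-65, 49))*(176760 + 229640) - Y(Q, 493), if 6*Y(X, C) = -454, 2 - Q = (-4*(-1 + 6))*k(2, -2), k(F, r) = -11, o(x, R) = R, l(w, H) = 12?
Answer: 11955009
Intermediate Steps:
K(b) = b/12
Q = -218 (Q = 2 - (-4*(-1 + 6))*(-11) = 2 - (-4*5)*(-11) = 2 - (-20)*(-11) = 2 - 1*220 = 2 - 220 = -218)
Y(X, C) = -227/3 (Y(X, C) = (1/6)*(-454) = -227/3)
(K(-235) + o(-65, 49))*(176760 + 229640) - Y(Q, 493) = ((1/12)*(-235) + 49)*(176760 + 229640) - 1*(-227/3) = (-235/12 + 49)*406400 + 227/3 = (353/12)*406400 + 227/3 = 35864800/3 + 227/3 = 11955009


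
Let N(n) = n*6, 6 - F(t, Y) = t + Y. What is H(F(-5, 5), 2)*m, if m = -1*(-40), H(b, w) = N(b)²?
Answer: 51840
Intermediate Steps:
F(t, Y) = 6 - Y - t (F(t, Y) = 6 - (t + Y) = 6 - (Y + t) = 6 + (-Y - t) = 6 - Y - t)
N(n) = 6*n
H(b, w) = 36*b² (H(b, w) = (6*b)² = 36*b²)
m = 40
H(F(-5, 5), 2)*m = (36*(6 - 1*5 - 1*(-5))²)*40 = (36*(6 - 5 + 5)²)*40 = (36*6²)*40 = (36*36)*40 = 1296*40 = 51840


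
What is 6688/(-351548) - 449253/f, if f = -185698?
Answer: 39173011355/16320440126 ≈ 2.4002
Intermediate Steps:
6688/(-351548) - 449253/f = 6688/(-351548) - 449253/(-185698) = 6688*(-1/351548) - 449253*(-1/185698) = -1672/87887 + 449253/185698 = 39173011355/16320440126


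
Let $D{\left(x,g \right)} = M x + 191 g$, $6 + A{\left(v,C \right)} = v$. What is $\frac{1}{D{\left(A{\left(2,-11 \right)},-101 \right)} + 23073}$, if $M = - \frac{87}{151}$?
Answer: $\frac{151}{571430} \approx 0.00026425$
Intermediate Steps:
$M = - \frac{87}{151}$ ($M = \left(-87\right) \frac{1}{151} = - \frac{87}{151} \approx -0.57616$)
$A{\left(v,C \right)} = -6 + v$
$D{\left(x,g \right)} = 191 g - \frac{87 x}{151}$ ($D{\left(x,g \right)} = - \frac{87 x}{151} + 191 g = 191 g - \frac{87 x}{151}$)
$\frac{1}{D{\left(A{\left(2,-11 \right)},-101 \right)} + 23073} = \frac{1}{\left(191 \left(-101\right) - \frac{87 \left(-6 + 2\right)}{151}\right) + 23073} = \frac{1}{\left(-19291 - - \frac{348}{151}\right) + 23073} = \frac{1}{\left(-19291 + \frac{348}{151}\right) + 23073} = \frac{1}{- \frac{2912593}{151} + 23073} = \frac{1}{\frac{571430}{151}} = \frac{151}{571430}$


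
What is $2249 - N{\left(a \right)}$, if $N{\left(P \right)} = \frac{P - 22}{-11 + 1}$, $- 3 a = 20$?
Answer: $\frac{33692}{15} \approx 2246.1$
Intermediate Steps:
$a = - \frac{20}{3}$ ($a = \left(- \frac{1}{3}\right) 20 = - \frac{20}{3} \approx -6.6667$)
$N{\left(P \right)} = \frac{11}{5} - \frac{P}{10}$ ($N{\left(P \right)} = \frac{-22 + P}{-10} = \left(-22 + P\right) \left(- \frac{1}{10}\right) = \frac{11}{5} - \frac{P}{10}$)
$2249 - N{\left(a \right)} = 2249 - \left(\frac{11}{5} - - \frac{2}{3}\right) = 2249 - \left(\frac{11}{5} + \frac{2}{3}\right) = 2249 - \frac{43}{15} = \frac{33692}{15}$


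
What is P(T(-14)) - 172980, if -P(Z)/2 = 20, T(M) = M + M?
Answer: -173020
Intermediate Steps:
T(M) = 2*M
P(Z) = -40 (P(Z) = -2*20 = -40)
P(T(-14)) - 172980 = -40 - 172980 = -173020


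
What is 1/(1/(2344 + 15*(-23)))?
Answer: 1999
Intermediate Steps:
1/(1/(2344 + 15*(-23))) = 1/(1/(2344 - 345)) = 1/(1/1999) = 1999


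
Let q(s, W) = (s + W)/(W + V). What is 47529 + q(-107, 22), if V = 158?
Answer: 1711027/36 ≈ 47529.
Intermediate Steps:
q(s, W) = (W + s)/(158 + W) (q(s, W) = (s + W)/(W + 158) = (W + s)/(158 + W))
47529 + q(-107, 22) = 47529 + (22 - 107)/(158 + 22) = 47529 - 85/180 = 47529 + (1/180)*(-85) = 47529 - 17/36 = 1711027/36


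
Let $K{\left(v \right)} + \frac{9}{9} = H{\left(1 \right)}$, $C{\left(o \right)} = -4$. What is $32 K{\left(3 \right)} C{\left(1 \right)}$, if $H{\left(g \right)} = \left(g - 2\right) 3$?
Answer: $512$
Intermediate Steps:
$H{\left(g \right)} = -6 + 3 g$ ($H{\left(g \right)} = \left(-2 + g\right) 3 = -6 + 3 g$)
$K{\left(v \right)} = -4$ ($K{\left(v \right)} = -1 + \left(-6 + 3 \cdot 1\right) = -1 + \left(-6 + 3\right) = -1 - 3 = -4$)
$32 K{\left(3 \right)} C{\left(1 \right)} = 32 \left(-4\right) \left(-4\right) = \left(-128\right) \left(-4\right) = 512$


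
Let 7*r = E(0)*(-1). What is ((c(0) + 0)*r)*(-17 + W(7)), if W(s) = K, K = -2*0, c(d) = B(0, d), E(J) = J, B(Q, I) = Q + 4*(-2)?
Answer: 0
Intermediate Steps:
B(Q, I) = -8 + Q (B(Q, I) = Q - 8 = -8 + Q)
c(d) = -8 (c(d) = -8 + 0 = -8)
r = 0 (r = (0*(-1))/7 = (⅐)*0 = 0)
K = 0
W(s) = 0
((c(0) + 0)*r)*(-17 + W(7)) = ((-8 + 0)*0)*(-17 + 0) = -8*0*(-17) = 0*(-17) = 0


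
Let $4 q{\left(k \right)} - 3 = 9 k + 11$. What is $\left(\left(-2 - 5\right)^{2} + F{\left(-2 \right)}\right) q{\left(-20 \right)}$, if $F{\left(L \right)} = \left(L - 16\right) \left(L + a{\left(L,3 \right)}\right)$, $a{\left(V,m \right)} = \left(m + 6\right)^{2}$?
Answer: $\frac{113959}{2} \approx 56980.0$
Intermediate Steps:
$q{\left(k \right)} = \frac{7}{2} + \frac{9 k}{4}$ ($q{\left(k \right)} = \frac{3}{4} + \frac{9 k + 11}{4} = \frac{3}{4} + \frac{11 + 9 k}{4} = \frac{3}{4} + \left(\frac{11}{4} + \frac{9 k}{4}\right) = \frac{7}{2} + \frac{9 k}{4}$)
$a{\left(V,m \right)} = \left(6 + m\right)^{2}$
$F{\left(L \right)} = \left(-16 + L\right) \left(81 + L\right)$ ($F{\left(L \right)} = \left(L - 16\right) \left(L + \left(6 + 3\right)^{2}\right) = \left(-16 + L\right) \left(L + 9^{2}\right) = \left(-16 + L\right) \left(L + 81\right) = \left(-16 + L\right) \left(81 + L\right)$)
$\left(\left(-2 - 5\right)^{2} + F{\left(-2 \right)}\right) q{\left(-20 \right)} = \left(\left(-2 - 5\right)^{2} + \left(-1296 + \left(-2\right)^{2} + 65 \left(-2\right)\right)\right) \left(\frac{7}{2} + \frac{9}{4} \left(-20\right)\right) = \left(\left(-7\right)^{2} - 1422\right) \left(\frac{7}{2} - 45\right) = \left(49 - 1422\right) \left(- \frac{83}{2}\right) = \left(-1373\right) \left(- \frac{83}{2}\right) = \frac{113959}{2}$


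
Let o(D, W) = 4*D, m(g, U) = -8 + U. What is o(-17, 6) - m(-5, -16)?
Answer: -44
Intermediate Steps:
o(-17, 6) - m(-5, -16) = 4*(-17) - (-8 - 16) = -68 - 1*(-24) = -68 + 24 = -44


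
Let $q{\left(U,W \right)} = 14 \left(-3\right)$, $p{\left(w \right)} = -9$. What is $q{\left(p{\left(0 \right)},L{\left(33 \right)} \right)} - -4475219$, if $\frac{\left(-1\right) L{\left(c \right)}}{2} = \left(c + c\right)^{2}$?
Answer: $4475177$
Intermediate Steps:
$L{\left(c \right)} = - 8 c^{2}$ ($L{\left(c \right)} = - 2 \left(c + c\right)^{2} = - 2 \left(2 c\right)^{2} = - 2 \cdot 4 c^{2} = - 8 c^{2}$)
$q{\left(U,W \right)} = -42$
$q{\left(p{\left(0 \right)},L{\left(33 \right)} \right)} - -4475219 = -42 - -4475219 = -42 + 4475219 = 4475177$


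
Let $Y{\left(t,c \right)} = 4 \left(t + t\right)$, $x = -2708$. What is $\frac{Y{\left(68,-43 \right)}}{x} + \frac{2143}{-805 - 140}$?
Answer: $- \frac{1579331}{639765} \approx -2.4686$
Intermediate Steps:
$Y{\left(t,c \right)} = 8 t$ ($Y{\left(t,c \right)} = 4 \cdot 2 t = 8 t$)
$\frac{Y{\left(68,-43 \right)}}{x} + \frac{2143}{-805 - 140} = \frac{8 \cdot 68}{-2708} + \frac{2143}{-805 - 140} = 544 \left(- \frac{1}{2708}\right) + \frac{2143}{-805 - 140} = - \frac{136}{677} + \frac{2143}{-945} = - \frac{136}{677} + 2143 \left(- \frac{1}{945}\right) = - \frac{136}{677} - \frac{2143}{945} = - \frac{1579331}{639765}$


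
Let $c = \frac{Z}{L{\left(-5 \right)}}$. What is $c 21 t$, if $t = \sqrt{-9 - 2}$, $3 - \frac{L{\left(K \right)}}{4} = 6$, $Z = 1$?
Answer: $- \frac{7 i \sqrt{11}}{4} \approx - 5.8041 i$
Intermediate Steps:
$L{\left(K \right)} = -12$ ($L{\left(K \right)} = 12 - 24 = -12$)
$c = - \frac{1}{12}$ ($c = 1 \frac{1}{-12} = 1 \left(- \frac{1}{12}\right) = - \frac{1}{12} \approx -0.083333$)
$t = i \sqrt{11}$ ($t = \sqrt{-11} = i \sqrt{11} \approx 3.3166 i$)
$c 21 t = \left(- \frac{1}{12}\right) 21 i \sqrt{11} = - \frac{7 i \sqrt{11}}{4}$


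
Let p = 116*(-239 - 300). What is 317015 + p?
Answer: 254491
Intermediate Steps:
p = -62524 (p = 116*(-539) = -62524)
317015 + p = 317015 - 62524 = 254491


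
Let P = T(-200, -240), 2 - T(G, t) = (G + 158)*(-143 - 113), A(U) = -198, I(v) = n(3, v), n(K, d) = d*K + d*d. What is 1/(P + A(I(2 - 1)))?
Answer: -1/10948 ≈ -9.1341e-5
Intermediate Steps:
n(K, d) = d² + K*d (n(K, d) = K*d + d² = d² + K*d)
I(v) = v*(3 + v)
T(G, t) = 40450 + 256*G (T(G, t) = 2 - (G + 158)*(-143 - 113) = 2 - (158 + G)*(-256) = 2 - (-40448 - 256*G) = 2 + (40448 + 256*G) = 40450 + 256*G)
P = -10750 (P = 40450 + 256*(-200) = 40450 - 51200 = -10750)
1/(P + A(I(2 - 1))) = 1/(-10750 - 198) = 1/(-10948) = -1/10948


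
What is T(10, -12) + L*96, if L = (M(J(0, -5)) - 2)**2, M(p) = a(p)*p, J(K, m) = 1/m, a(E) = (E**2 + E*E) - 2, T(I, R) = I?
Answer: 4073434/15625 ≈ 260.70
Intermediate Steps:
a(E) = -2 + 2*E**2 (a(E) = (E**2 + E**2) - 2 = 2*E**2 - 2 = -2 + 2*E**2)
M(p) = p*(-2 + 2*p**2) (M(p) = (-2 + 2*p**2)*p = p*(-2 + 2*p**2))
L = 40804/15625 (L = (2*(-1 + (1/(-5))**2)/(-5) - 2)**2 = (2*(-1/5)*(-1 + (-1/5)**2) - 2)**2 = (2*(-1/5)*(-1 + 1/25) - 2)**2 = (2*(-1/5)*(-24/25) - 2)**2 = (48/125 - 2)**2 = (-202/125)**2 = 40804/15625 ≈ 2.6115)
T(10, -12) + L*96 = 10 + (40804/15625)*96 = 10 + 3917184/15625 = 4073434/15625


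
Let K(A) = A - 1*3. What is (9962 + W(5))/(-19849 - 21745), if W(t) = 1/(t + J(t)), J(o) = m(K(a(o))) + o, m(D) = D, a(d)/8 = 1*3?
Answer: -308823/1289414 ≈ -0.23951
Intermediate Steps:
a(d) = 24 (a(d) = 8*(1*3) = 8*3 = 24)
K(A) = -3 + A (K(A) = A - 3 = -3 + A)
J(o) = 21 + o (J(o) = (-3 + 24) + o = 21 + o)
W(t) = 1/(21 + 2*t) (W(t) = 1/(t + (21 + t)) = 1/(21 + 2*t))
(9962 + W(5))/(-19849 - 21745) = (9962 + 1/(21 + 2*5))/(-19849 - 21745) = (9962 + 1/(21 + 10))/(-41594) = (9962 + 1/31)*(-1/41594) = (308823/31)*(-1/41594) = -308823/1289414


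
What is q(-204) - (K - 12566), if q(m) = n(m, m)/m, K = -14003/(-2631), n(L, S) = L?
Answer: 33049774/2631 ≈ 12562.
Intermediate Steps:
K = 14003/2631 (K = -14003*(-1/2631) = 14003/2631 ≈ 5.3223)
q(m) = 1 (q(m) = m/m = 1)
q(-204) - (K - 12566) = 1 - (14003/2631 - 12566) = 1 - 1*(-33047143/2631) = 1 + 33047143/2631 = 33049774/2631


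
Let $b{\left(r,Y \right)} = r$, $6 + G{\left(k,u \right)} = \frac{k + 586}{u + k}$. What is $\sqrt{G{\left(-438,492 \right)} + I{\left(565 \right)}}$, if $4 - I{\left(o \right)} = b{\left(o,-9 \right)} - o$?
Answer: $\frac{2 \sqrt{15}}{9} \approx 0.86066$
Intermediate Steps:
$G{\left(k,u \right)} = -6 + \frac{586 + k}{k + u}$ ($G{\left(k,u \right)} = -6 + \frac{k + 586}{u + k} = -6 + \frac{586 + k}{k + u}$)
$I{\left(o \right)} = 4$ ($I{\left(o \right)} = 4 - \left(o - o\right) = 4 - 0 = 4 + 0 = 4$)
$\sqrt{G{\left(-438,492 \right)} + I{\left(565 \right)}} = \sqrt{\frac{586 - 2952 - -2190}{-438 + 492} + 4} = \sqrt{\frac{586 - 2952 + 2190}{54} + 4} = \sqrt{\frac{1}{54} \left(-176\right) + 4} = \sqrt{- \frac{88}{27} + 4} = \sqrt{\frac{20}{27}} = \frac{2 \sqrt{15}}{9}$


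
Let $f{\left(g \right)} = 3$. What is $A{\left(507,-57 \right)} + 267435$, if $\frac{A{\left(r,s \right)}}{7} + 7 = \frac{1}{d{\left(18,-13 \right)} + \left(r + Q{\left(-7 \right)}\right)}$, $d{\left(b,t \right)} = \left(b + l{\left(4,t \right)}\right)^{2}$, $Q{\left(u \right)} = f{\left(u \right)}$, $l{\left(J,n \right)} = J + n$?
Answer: $\frac{158025133}{591} \approx 2.6739 \cdot 10^{5}$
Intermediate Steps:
$Q{\left(u \right)} = 3$
$d{\left(b,t \right)} = \left(4 + b + t\right)^{2}$ ($d{\left(b,t \right)} = \left(b + \left(4 + t\right)\right)^{2} = \left(4 + b + t\right)^{2}$)
$A{\left(r,s \right)} = -49 + \frac{7}{84 + r}$ ($A{\left(r,s \right)} = -49 + \frac{7}{\left(4 + 18 - 13\right)^{2} + \left(r + 3\right)} = -49 + \frac{7}{9^{2} + \left(3 + r\right)} = -49 + \frac{7}{81 + \left(3 + r\right)} = -49 + \frac{7}{84 + r}$)
$A{\left(507,-57 \right)} + 267435 = \frac{7 \left(-587 - 3549\right)}{84 + 507} + 267435 = \frac{7 \left(-587 - 3549\right)}{591} + 267435 = 7 \cdot \frac{1}{591} \left(-4136\right) + 267435 = - \frac{28952}{591} + 267435 = \frac{158025133}{591}$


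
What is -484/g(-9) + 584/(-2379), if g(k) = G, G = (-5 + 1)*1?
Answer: 287275/2379 ≈ 120.75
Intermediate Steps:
G = -4 (G = -4*1 = -4)
g(k) = -4
-484/g(-9) + 584/(-2379) = -484/(-4) + 584/(-2379) = -484*(-¼) + 584*(-1/2379) = 121 - 584/2379 = 287275/2379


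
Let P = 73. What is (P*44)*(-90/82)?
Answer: -144540/41 ≈ -3525.4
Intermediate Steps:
(P*44)*(-90/82) = (73*44)*(-90/82) = 3212*(-90*1/82) = 3212*(-45/41) = -144540/41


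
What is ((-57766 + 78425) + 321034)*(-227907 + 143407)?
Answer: -28873058500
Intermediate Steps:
((-57766 + 78425) + 321034)*(-227907 + 143407) = (20659 + 321034)*(-84500) = 341693*(-84500) = -28873058500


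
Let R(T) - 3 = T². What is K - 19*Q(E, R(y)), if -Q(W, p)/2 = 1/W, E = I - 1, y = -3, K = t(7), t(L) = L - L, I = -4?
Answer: -38/5 ≈ -7.6000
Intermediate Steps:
t(L) = 0
K = 0
R(T) = 3 + T²
E = -5 (E = -4 - 1 = -5)
Q(W, p) = -2/W
K - 19*Q(E, R(y)) = 0 - (-38)/(-5) = 0 - (-38)*(-1)/5 = 0 - 19*⅖ = 0 - 38/5 = -38/5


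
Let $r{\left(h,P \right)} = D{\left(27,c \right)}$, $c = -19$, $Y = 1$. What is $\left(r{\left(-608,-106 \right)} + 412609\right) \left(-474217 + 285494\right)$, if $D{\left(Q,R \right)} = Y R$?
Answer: $-77865222570$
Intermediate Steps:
$D{\left(Q,R \right)} = R$ ($D{\left(Q,R \right)} = 1 R = R$)
$r{\left(h,P \right)} = -19$
$\left(r{\left(-608,-106 \right)} + 412609\right) \left(-474217 + 285494\right) = \left(-19 + 412609\right) \left(-474217 + 285494\right) = 412590 \left(-188723\right) = -77865222570$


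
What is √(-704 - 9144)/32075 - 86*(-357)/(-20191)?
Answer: -30702/20191 + 2*I*√2462/32075 ≈ -1.5206 + 0.0030939*I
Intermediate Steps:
√(-704 - 9144)/32075 - 86*(-357)/(-20191) = √(-9848)*(1/32075) + 30702*(-1/20191) = (2*I*√2462)*(1/32075) - 30702/20191 = 2*I*√2462/32075 - 30702/20191 = -30702/20191 + 2*I*√2462/32075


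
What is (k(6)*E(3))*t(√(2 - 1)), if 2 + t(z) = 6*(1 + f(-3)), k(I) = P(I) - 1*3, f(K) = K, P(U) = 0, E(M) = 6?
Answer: 252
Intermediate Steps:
k(I) = -3 (k(I) = 0 - 1*3 = 0 - 3 = -3)
t(z) = -14 (t(z) = -2 + 6*(1 - 3) = -2 + 6*(-2) = -2 - 12 = -14)
(k(6)*E(3))*t(√(2 - 1)) = -3*6*(-14) = -18*(-14) = 252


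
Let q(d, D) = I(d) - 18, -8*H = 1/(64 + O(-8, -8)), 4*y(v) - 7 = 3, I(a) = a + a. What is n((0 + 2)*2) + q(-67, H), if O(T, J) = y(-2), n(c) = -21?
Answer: -173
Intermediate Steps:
I(a) = 2*a
y(v) = 5/2 (y(v) = 7/4 + (¼)*3 = 7/4 + ¾ = 5/2)
O(T, J) = 5/2
H = -1/532 (H = -1/(8*(64 + 5/2)) = -1/(8*133/2) = -⅛*2/133 = -1/532 ≈ -0.0018797)
q(d, D) = -18 + 2*d (q(d, D) = 2*d - 18 = -18 + 2*d)
n((0 + 2)*2) + q(-67, H) = -21 + (-18 + 2*(-67)) = -21 + (-18 - 134) = -21 - 152 = -173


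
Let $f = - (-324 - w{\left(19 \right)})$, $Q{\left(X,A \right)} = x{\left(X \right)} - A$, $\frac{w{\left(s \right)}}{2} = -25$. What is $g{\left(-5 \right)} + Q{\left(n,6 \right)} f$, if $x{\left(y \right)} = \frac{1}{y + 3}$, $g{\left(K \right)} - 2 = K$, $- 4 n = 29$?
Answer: $- \frac{29095}{17} \approx -1711.5$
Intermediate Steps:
$n = - \frac{29}{4}$ ($n = \left(- \frac{1}{4}\right) 29 = - \frac{29}{4} \approx -7.25$)
$w{\left(s \right)} = -50$ ($w{\left(s \right)} = 2 \left(-25\right) = -50$)
$g{\left(K \right)} = 2 + K$
$x{\left(y \right)} = \frac{1}{3 + y}$
$Q{\left(X,A \right)} = \frac{1}{3 + X} - A$
$f = 274$ ($f = - (-324 - -50) = - (-324 + 50) = \left(-1\right) \left(-274\right) = 274$)
$g{\left(-5 \right)} + Q{\left(n,6 \right)} f = \left(2 - 5\right) + \frac{1 - 6 \left(3 - \frac{29}{4}\right)}{3 - \frac{29}{4}} \cdot 274 = -3 + \frac{1 - 6 \left(- \frac{17}{4}\right)}{- \frac{17}{4}} \cdot 274 = -3 + - \frac{4 \left(1 + \frac{51}{2}\right)}{17} \cdot 274 = -3 + \left(- \frac{4}{17}\right) \frac{53}{2} \cdot 274 = -3 - \frac{29044}{17} = - \frac{29095}{17}$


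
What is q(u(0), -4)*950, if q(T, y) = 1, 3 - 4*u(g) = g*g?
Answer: 950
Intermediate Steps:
u(g) = 3/4 - g**2/4 (u(g) = 3/4 - g*g/4 = 3/4 - g**2/4)
q(u(0), -4)*950 = 1*950 = 950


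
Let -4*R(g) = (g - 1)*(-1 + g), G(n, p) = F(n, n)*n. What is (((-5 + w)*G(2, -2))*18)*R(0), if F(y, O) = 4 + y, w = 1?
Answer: 216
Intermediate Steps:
G(n, p) = n*(4 + n) (G(n, p) = (4 + n)*n = n*(4 + n))
R(g) = -(-1 + g)²/4 (R(g) = -(g - 1)*(-1 + g)/4 = -(-1 + g)*(-1 + g)/4 = -(-1 + g)²/4)
(((-5 + w)*G(2, -2))*18)*R(0) = (((-5 + 1)*(2*(4 + 2)))*18)*(-(-1 + 0)²/4) = (-8*6*18)*(-¼*(-1)²) = (-4*12*18)*(-¼*1) = -48*18*(-¼) = -864*(-¼) = 216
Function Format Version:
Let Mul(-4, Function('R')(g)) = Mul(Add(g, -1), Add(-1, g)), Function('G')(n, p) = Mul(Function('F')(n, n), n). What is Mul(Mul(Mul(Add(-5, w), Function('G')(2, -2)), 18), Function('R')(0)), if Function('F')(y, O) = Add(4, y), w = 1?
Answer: 216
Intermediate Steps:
Function('G')(n, p) = Mul(n, Add(4, n)) (Function('G')(n, p) = Mul(Add(4, n), n) = Mul(n, Add(4, n)))
Function('R')(g) = Mul(Rational(-1, 4), Pow(Add(-1, g), 2)) (Function('R')(g) = Mul(Rational(-1, 4), Mul(Add(g, -1), Add(-1, g))) = Mul(Rational(-1, 4), Mul(Add(-1, g), Add(-1, g))) = Mul(Rational(-1, 4), Pow(Add(-1, g), 2)))
Mul(Mul(Mul(Add(-5, w), Function('G')(2, -2)), 18), Function('R')(0)) = Mul(Mul(Mul(Add(-5, 1), Mul(2, Add(4, 2))), 18), Mul(Rational(-1, 4), Pow(Add(-1, 0), 2))) = Mul(Mul(Mul(-4, Mul(2, 6)), 18), Mul(Rational(-1, 4), Pow(-1, 2))) = Mul(Mul(Mul(-4, 12), 18), Mul(Rational(-1, 4), 1)) = Mul(Mul(-48, 18), Rational(-1, 4)) = Mul(-864, Rational(-1, 4)) = 216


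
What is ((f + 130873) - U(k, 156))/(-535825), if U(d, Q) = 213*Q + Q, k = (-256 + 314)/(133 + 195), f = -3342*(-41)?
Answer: -234511/535825 ≈ -0.43766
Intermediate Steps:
f = 137022
k = 29/164 (k = 58/328 = 58*(1/328) = 29/164 ≈ 0.17683)
U(d, Q) = 214*Q
((f + 130873) - U(k, 156))/(-535825) = ((137022 + 130873) - 214*156)/(-535825) = (267895 - 1*33384)*(-1/535825) = (267895 - 33384)*(-1/535825) = 234511*(-1/535825) = -234511/535825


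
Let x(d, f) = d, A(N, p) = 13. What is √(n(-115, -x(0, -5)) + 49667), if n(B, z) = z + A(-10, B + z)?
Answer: 12*√345 ≈ 222.89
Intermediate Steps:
n(B, z) = 13 + z (n(B, z) = z + 13 = 13 + z)
√(n(-115, -x(0, -5)) + 49667) = √((13 - 1*0) + 49667) = √((13 + 0) + 49667) = √(13 + 49667) = √49680 = 12*√345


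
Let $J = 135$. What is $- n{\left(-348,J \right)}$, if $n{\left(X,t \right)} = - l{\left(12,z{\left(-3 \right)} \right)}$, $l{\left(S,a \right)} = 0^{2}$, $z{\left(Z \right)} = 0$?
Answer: $0$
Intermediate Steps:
$l{\left(S,a \right)} = 0$
$n{\left(X,t \right)} = 0$ ($n{\left(X,t \right)} = \left(-1\right) 0 = 0$)
$- n{\left(-348,J \right)} = \left(-1\right) 0 = 0$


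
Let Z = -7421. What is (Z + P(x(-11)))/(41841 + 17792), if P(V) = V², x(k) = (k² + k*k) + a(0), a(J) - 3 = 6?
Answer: 7940/8519 ≈ 0.93203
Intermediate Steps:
a(J) = 9 (a(J) = 3 + 6 = 9)
x(k) = 9 + 2*k² (x(k) = (k² + k*k) + 9 = (k² + k²) + 9 = 2*k² + 9 = 9 + 2*k²)
(Z + P(x(-11)))/(41841 + 17792) = (-7421 + (9 + 2*(-11)²)²)/(41841 + 17792) = (-7421 + (9 + 2*121)²)/59633 = (-7421 + (9 + 242)²)*(1/59633) = (-7421 + 251²)*(1/59633) = (-7421 + 63001)*(1/59633) = 55580*(1/59633) = 7940/8519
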